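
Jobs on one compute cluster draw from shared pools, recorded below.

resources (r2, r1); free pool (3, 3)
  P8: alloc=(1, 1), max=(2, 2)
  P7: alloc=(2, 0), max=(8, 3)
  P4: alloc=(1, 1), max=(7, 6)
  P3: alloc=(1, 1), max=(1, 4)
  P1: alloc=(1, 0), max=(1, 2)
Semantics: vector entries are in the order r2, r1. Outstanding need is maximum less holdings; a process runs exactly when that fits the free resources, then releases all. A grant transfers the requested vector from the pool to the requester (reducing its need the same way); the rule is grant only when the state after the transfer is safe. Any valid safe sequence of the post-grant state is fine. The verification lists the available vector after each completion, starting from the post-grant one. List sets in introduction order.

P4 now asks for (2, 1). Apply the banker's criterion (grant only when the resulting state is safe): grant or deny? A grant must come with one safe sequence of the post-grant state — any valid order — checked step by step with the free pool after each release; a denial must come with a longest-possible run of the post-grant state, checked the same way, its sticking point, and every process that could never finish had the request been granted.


GRANT: granting preserves safety; a valid post-grant sequence is P8, P3, P1, P4, P7.
Key observation: the transfer keeps a workable pool ((1, 2)); P8 starts the safe sequence.
Check on the post-grant state, step by step:
  pool = (1, 2)
  P8 needs (1, 1) <= (1, 2) -> finishes; pool += (1, 1) = (2, 3)
  P3 needs (0, 3) <= (2, 3) -> finishes; pool += (1, 1) = (3, 4)
  P1 needs (0, 2) <= (3, 4) -> finishes; pool += (1, 0) = (4, 4)
  P4 needs (4, 4) <= (4, 4) -> finishes; pool += (3, 2) = (7, 6)
  P7 needs (6, 3) <= (7, 6) -> finishes; pool += (2, 0) = (9, 6)


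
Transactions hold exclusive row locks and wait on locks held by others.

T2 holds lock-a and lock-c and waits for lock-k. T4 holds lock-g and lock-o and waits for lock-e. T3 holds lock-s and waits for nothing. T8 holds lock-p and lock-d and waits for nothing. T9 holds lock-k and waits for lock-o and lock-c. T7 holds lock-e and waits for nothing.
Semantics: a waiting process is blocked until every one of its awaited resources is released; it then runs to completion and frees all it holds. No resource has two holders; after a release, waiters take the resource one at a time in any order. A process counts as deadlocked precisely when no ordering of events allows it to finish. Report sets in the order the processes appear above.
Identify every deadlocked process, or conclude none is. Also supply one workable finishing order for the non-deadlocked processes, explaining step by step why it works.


The deadlocked set is T2 and T9.
Key observation: the wait chain closes on itself along T2 -> T9 -> T2; no other process is dragged down with it.
The rest can finish in the order T7, T4, T3, T8.
Check, step by step:
  T7 waits on nothing -> runs at once and releases lock-e
  T4 waits on lock-e — all released -> runs and releases lock-g and lock-o
  T3 waits on nothing -> runs at once and releases lock-s
  T8 waits on nothing -> runs at once and releases lock-p and lock-d


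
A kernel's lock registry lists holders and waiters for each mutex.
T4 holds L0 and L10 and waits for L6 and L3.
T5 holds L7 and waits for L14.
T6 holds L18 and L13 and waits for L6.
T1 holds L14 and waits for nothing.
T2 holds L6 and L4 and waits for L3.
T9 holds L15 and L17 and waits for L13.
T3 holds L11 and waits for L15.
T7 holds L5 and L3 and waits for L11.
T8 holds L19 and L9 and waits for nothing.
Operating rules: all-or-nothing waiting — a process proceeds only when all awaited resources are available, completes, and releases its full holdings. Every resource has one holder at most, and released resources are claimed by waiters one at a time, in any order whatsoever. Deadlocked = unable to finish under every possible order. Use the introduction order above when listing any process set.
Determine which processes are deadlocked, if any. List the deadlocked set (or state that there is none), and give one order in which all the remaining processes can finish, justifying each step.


The deadlocked set is T4, T6, T2, T9, T3 and T7.
Key observation: nobody on the ring T2 -> T7 -> T3 -> T9 -> T6 -> T2 can start until another member finishes, which never happens; T4 waits into the deadlock from upstream.
One completion order for the rest: T8, T1, T5.
Check, step by step:
  run T8 (it waits on nothing); releases L19 and L9
  run T1 (it waits on nothing); releases L14
  T5 waits on L14 — all released -> runs and releases L7


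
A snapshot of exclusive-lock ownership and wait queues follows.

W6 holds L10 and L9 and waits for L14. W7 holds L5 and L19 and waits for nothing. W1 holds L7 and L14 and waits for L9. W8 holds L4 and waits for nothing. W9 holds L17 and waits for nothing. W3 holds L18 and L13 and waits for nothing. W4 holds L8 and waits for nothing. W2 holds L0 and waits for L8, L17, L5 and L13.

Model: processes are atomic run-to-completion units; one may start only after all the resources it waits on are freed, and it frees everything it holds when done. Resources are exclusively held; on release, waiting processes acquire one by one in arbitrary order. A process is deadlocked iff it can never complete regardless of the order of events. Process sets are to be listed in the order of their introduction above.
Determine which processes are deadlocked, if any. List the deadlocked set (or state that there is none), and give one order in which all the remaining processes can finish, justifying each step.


The deadlocked set is W6 and W1.
Key observation: the loop W6 -> W1 -> W6 blocks itself forever; no other process is dragged down with it.
A valid finishing order for the others: W7, W8, W3, W9, W4, W2.
Verifying each step:
  W7 waits on nothing -> runs at once and releases L5 and L19
  W8 waits on nothing -> runs at once and releases L4
  W3 waits on nothing -> runs at once and releases L18 and L13
  W9 waits on nothing -> runs at once and releases L17
  W4 waits on nothing -> runs at once and releases L8
  W2: everything it awaited (L8, L17, L5 and L13) is free; runs, freeing L0


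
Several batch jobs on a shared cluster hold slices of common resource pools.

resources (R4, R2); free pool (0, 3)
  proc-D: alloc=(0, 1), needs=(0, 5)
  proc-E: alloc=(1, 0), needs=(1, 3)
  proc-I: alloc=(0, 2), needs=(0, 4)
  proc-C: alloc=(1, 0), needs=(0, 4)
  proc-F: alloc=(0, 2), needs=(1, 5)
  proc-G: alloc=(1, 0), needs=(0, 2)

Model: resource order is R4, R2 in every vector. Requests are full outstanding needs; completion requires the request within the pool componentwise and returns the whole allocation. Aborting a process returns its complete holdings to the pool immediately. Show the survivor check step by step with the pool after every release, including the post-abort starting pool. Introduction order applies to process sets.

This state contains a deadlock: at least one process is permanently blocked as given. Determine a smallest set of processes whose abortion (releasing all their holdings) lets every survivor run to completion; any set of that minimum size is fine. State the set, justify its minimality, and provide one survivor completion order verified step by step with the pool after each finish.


Abort proc-I.
Key observation: proc-F could never have finished before the abort; with (0, 2) returned by proc-I, it fits at step 2.
No smaller set exists: with zero aborts the deadlock remains.
One survivor order: proc-G, proc-F, proc-D, proc-E, proc-C. Verifying each step (post-abort pool first):
  pool = (0, 5)
  run proc-G (needs (0, 2), free (0, 5)); after release of (1, 0) the pool is (1, 5)
  run proc-F (needs (1, 5), free (1, 5)); after release of (0, 2) the pool is (1, 7)
  run proc-D (needs (0, 5), free (1, 7)); after release of (0, 1) the pool is (1, 8)
  run proc-E (needs (1, 3), free (1, 8)); after release of (1, 0) the pool is (2, 8)
  run proc-C (needs (0, 4), free (2, 8)); after release of (1, 0) the pool is (3, 8)


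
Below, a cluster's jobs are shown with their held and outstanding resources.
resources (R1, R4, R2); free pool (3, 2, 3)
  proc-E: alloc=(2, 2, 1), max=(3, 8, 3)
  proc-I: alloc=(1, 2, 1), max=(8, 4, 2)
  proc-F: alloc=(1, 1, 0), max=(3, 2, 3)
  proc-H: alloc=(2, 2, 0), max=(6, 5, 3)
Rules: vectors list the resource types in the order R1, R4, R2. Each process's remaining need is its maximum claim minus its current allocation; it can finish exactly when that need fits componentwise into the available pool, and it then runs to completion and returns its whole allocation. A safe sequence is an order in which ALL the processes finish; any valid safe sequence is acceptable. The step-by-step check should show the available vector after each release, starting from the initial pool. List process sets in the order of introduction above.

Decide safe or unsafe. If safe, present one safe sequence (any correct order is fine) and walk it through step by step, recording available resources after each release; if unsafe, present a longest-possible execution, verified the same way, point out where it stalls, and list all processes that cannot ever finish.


UNSAFE.
Key observation: after proc-F, proc-H the pool peaks at (6, 5, 3), and each blocked process is short somewhere: proc-E on R4; proc-I on R1.
Going as far as possible: proc-F, proc-H; after that, nothing fits. Walking it through:
  pool = (3, 2, 3)
  run proc-F (needs (2, 1, 3), free (3, 2, 3)); after release of (1, 1, 0) the pool is (4, 3, 3)
  run proc-H (needs (4, 3, 3), free (4, 3, 3)); after release of (2, 2, 0) the pool is (6, 5, 3)
  blocked: proc-E wants (1, 6, 2), pool (6, 5, 3) — not enough R4
  blocked: proc-I wants (7, 2, 1), pool (6, 5, 3) — not enough R1
Never able to finish: proc-E and proc-I.


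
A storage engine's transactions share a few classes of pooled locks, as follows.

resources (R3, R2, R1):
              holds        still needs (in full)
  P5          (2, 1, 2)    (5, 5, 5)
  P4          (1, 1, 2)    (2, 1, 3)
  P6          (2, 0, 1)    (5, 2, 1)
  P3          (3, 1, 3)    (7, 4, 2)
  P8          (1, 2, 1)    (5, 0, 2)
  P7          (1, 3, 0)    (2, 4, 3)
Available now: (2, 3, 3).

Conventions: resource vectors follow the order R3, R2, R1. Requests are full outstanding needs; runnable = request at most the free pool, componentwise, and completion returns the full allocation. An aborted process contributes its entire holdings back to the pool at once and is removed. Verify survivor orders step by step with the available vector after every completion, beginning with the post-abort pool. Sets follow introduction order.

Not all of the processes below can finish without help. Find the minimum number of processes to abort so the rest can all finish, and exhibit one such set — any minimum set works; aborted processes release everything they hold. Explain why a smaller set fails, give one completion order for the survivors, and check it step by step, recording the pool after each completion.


The answer: abort P6.
Key observation: before aborting P6, P5 was permanently blocked — no order could ever run it; afterwards it completes at step 3.
Why nothing smaller works: aborting no one leaves the state deadlocked as given.
One survivor order: P4, P7, P5, P8, P3. Step-by-step check (post-abort pool first):
  pool = (4, 3, 4)
  run P4 (needs (2, 1, 3), free (4, 3, 4)); after release of (1, 1, 2) the pool is (5, 4, 6)
  run P7 (needs (2, 4, 3), free (5, 4, 6)); after release of (1, 3, 0) the pool is (6, 7, 6)
  run P5 (needs (5, 5, 5), free (6, 7, 6)); after release of (2, 1, 2) the pool is (8, 8, 8)
  run P8 (needs (5, 0, 2), free (8, 8, 8)); after release of (1, 2, 1) the pool is (9, 10, 9)
  run P3 (needs (7, 4, 2), free (9, 10, 9)); after release of (3, 1, 3) the pool is (12, 11, 12)


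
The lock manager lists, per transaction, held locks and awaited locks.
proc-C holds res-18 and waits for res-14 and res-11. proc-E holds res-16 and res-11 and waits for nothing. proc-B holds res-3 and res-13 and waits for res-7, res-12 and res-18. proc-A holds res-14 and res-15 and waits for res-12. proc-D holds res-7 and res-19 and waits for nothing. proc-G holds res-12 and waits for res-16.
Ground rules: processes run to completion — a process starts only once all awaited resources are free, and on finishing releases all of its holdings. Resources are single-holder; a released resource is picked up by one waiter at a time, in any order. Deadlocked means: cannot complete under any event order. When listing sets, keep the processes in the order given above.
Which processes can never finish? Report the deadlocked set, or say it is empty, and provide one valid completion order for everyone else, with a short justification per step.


The deadlocked set is empty.
Key observation: the wait relation is loop-free; peeling off processes with no waits unwinds the whole state.
A valid finishing order for the others: proc-E, proc-G, proc-A, proc-D, proc-C, proc-B.
Check, step by step:
  proc-E: no waits; runs immediately, freeing res-16 and res-11
  proc-G waits on res-16 — all released -> runs and releases res-12
  proc-A waits on res-12 — all released -> runs and releases res-14 and res-15
  proc-D: no waits; runs immediately, freeing res-7 and res-19
  proc-C waits on res-14 and res-11 — all released -> runs and releases res-18
  proc-B waits on res-7, res-12 and res-18 — all released -> runs and releases res-3 and res-13


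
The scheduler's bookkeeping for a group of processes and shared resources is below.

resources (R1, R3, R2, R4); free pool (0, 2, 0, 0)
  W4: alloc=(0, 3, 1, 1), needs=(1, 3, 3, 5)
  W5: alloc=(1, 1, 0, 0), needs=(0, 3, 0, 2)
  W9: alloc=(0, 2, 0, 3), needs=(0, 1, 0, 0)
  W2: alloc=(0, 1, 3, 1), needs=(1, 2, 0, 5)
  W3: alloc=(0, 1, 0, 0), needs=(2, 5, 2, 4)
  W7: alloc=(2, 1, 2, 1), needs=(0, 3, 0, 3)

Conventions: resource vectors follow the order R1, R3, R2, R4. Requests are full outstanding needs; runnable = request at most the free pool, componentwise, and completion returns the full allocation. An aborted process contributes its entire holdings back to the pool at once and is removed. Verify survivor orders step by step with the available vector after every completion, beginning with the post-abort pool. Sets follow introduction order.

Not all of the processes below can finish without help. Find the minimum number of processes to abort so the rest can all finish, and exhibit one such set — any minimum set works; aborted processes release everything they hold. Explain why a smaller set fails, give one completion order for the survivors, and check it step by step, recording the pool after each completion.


The answer: abort W2.
Key observation: W4 could never have finished before the abort; with (0, 1, 3, 1) returned by W2, it fits at step 3.
No smaller set exists: with zero aborts the deadlock remains.
The survivors complete as W9, W7, W4, W3, W5. Check, step by step (starting from the post-abort pool):
  pool = (0, 3, 3, 1)
  W9: need (0, 1, 0, 0) fits (0, 3, 3, 1); releases (0, 2, 0, 3), pool now (0, 5, 3, 4)
  W7: need (0, 3, 0, 3) fits (0, 5, 3, 4); releases (2, 1, 2, 1), pool now (2, 6, 5, 5)
  W4: need (1, 3, 3, 5) fits (2, 6, 5, 5); releases (0, 3, 1, 1), pool now (2, 9, 6, 6)
  W3: need (2, 5, 2, 4) fits (2, 9, 6, 6); releases (0, 1, 0, 0), pool now (2, 10, 6, 6)
  W5: need (0, 3, 0, 2) fits (2, 10, 6, 6); releases (1, 1, 0, 0), pool now (3, 11, 6, 6)


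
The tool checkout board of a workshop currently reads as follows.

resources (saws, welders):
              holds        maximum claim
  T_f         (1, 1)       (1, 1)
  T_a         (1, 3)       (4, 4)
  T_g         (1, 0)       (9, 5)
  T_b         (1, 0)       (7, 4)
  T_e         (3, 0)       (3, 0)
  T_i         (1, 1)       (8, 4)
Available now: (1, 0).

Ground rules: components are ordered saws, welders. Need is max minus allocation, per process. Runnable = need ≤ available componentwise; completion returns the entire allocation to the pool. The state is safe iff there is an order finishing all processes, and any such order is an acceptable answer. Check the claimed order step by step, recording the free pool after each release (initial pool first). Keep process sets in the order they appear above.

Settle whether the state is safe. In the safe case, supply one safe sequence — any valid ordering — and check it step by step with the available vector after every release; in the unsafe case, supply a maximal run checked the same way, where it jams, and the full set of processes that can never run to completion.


The state is SAFE; one workable sequence: T_f, T_e, T_a, T_b, T_i, T_g.
Key observation: the order's first zero-slack moment is T_a ((3, 1) needed, (5, 1) free — a requested resource with nothing to spare).
Check, step by step:
  pool = (1, 0)
  run T_f (needs (0, 0), free (1, 0)); after release of (1, 1) the pool is (2, 1)
  run T_e (needs (0, 0), free (2, 1)); after release of (3, 0) the pool is (5, 1)
  run T_a (needs (3, 1), free (5, 1)); after release of (1, 3) the pool is (6, 4)
  run T_b (needs (6, 4), free (6, 4)); after release of (1, 0) the pool is (7, 4)
  run T_i (needs (7, 3), free (7, 4)); after release of (1, 1) the pool is (8, 5)
  run T_g (needs (8, 5), free (8, 5)); after release of (1, 0) the pool is (9, 5)


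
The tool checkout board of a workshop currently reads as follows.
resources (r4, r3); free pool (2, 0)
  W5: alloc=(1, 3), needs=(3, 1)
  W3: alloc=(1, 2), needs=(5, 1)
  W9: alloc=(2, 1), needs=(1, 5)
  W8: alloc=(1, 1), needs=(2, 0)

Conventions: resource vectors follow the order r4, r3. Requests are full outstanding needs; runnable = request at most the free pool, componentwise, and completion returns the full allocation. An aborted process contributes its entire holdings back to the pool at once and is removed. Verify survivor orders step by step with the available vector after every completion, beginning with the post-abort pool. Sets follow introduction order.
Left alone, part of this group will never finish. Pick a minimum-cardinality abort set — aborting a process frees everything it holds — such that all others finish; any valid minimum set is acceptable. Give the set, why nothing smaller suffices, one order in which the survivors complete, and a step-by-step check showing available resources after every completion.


Abort W3.
Key observation: W9 had no path to completion before; after the abort of W3 ((1, 2) returned), step 3 is where it fits.
Why nothing smaller works: aborting no one leaves the state deadlocked as given.
Survivors finish in the order: W8, W5, W9. Step-by-step check (pool after the aborts first):
  pool = (3, 2)
  W8: need (2, 0) fits (3, 2); releases (1, 1), pool now (4, 3)
  W5: need (3, 1) fits (4, 3); releases (1, 3), pool now (5, 6)
  W9: need (1, 5) fits (5, 6); releases (2, 1), pool now (7, 7)


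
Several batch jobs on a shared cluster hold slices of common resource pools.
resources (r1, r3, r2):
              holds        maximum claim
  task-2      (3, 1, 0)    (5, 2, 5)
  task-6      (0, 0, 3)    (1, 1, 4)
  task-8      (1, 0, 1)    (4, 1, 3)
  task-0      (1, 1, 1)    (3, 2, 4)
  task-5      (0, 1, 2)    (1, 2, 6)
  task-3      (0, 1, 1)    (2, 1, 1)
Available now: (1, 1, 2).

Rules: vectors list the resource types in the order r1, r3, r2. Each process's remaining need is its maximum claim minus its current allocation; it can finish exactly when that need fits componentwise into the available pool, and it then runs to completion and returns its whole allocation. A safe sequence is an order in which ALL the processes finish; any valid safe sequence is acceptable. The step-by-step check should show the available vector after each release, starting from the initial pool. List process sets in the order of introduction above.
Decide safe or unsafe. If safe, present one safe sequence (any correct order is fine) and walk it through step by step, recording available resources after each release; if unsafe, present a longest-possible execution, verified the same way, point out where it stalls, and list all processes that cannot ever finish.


UNSAFE — no complete ordering exists.
Key observation: the pool after task-6, task-5 is (1, 2, 7); every surviving request exceeds it in r1, so progress ends there.
The run task-6, task-5 cannot be extended any further. Check, step by step:
  pool = (1, 1, 2)
  task-6 needs (1, 1, 1) <= (1, 1, 2) -> finishes; pool += (0, 0, 3) = (1, 1, 5)
  task-5 needs (1, 1, 4) <= (1, 1, 5) -> finishes; pool += (0, 1, 2) = (1, 2, 7)
  task-2 still needs (2, 1, 5) but only (1, 2, 7) is free — short on r1
  task-8 still needs (3, 1, 2) but only (1, 2, 7) is free — short on r1
  task-0 still needs (2, 1, 3) but only (1, 2, 7) is free — short on r1
  task-3 still needs (2, 0, 0) but only (1, 2, 7) is free — short on r1
Never able to finish: task-2, task-8, task-0 and task-3.


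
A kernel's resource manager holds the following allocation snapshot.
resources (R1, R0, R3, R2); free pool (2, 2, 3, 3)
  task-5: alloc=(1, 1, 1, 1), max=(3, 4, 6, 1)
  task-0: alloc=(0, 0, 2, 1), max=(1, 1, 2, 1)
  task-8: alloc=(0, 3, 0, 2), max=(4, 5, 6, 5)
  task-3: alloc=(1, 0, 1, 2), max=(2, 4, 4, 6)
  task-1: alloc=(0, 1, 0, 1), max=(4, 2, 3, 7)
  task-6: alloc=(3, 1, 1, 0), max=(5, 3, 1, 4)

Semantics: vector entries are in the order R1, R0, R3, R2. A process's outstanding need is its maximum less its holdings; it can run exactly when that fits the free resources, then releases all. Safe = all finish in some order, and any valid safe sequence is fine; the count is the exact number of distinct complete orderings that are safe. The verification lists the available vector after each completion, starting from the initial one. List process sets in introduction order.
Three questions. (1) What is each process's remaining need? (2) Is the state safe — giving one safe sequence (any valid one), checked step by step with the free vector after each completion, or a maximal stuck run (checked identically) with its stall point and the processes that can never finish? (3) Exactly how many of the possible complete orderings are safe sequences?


(1) Outstanding need per process (order R1, R0, R3, R2):
  task-5: (2, 3, 5, 0)
  task-0: (1, 1, 0, 0)
  task-8: (4, 2, 6, 3)
  task-3: (1, 4, 3, 4)
  task-1: (4, 1, 3, 6)
  task-6: (2, 2, 0, 4)
(2) The state is SAFE; one workable sequence: task-0, task-6, task-5, task-3, task-8, task-1.
Key observation: task-6 marks the first exact bind of the order: its need (2, 2, 0, 4) fits the free (2, 2, 5, 4) with zero slack on a requested resource.
Check, step by step:
  pool = (2, 2, 3, 3)
  task-0: need (1, 1, 0, 0) fits (2, 2, 3, 3); releases (0, 0, 2, 1), pool now (2, 2, 5, 4)
  task-6: need (2, 2, 0, 4) fits (2, 2, 5, 4); releases (3, 1, 1, 0), pool now (5, 3, 6, 4)
  task-5: need (2, 3, 5, 0) fits (5, 3, 6, 4); releases (1, 1, 1, 1), pool now (6, 4, 7, 5)
  task-3: need (1, 4, 3, 4) fits (6, 4, 7, 5); releases (1, 0, 1, 2), pool now (7, 4, 8, 7)
  task-8: need (4, 2, 6, 3) fits (7, 4, 8, 7); releases (0, 3, 0, 2), pool now (7, 7, 8, 9)
  task-1: need (4, 1, 3, 6) fits (7, 7, 8, 9); releases (0, 1, 0, 1), pool now (7, 8, 8, 10)
(3) The exact count: 10 of the possible complete orderings are safe sequences.


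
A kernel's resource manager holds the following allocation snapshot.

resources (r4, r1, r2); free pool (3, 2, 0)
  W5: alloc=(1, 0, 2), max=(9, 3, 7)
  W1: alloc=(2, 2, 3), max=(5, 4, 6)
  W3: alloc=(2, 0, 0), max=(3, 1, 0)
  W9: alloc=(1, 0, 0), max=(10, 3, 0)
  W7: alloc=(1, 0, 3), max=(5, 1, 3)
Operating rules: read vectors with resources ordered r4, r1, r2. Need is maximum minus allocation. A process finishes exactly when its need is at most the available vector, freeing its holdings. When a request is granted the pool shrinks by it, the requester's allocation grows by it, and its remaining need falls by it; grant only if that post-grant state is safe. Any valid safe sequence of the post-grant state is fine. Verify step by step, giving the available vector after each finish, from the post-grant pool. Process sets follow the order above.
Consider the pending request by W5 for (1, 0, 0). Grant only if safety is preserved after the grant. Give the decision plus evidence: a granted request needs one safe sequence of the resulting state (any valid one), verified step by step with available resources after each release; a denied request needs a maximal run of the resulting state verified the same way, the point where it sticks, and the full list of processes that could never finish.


GRANT. The post-grant state is safe; one safe sequence: W3, W7, W1, W5, W9.
Key observation: the transfer keeps a workable pool ((2, 2, 0)); W3 starts the safe sequence.
Check on the post-grant state, step by step:
  pool = (2, 2, 0)
  W3 needs (1, 1, 0) <= (2, 2, 0) -> finishes; pool += (2, 0, 0) = (4, 2, 0)
  W7 needs (4, 1, 0) <= (4, 2, 0) -> finishes; pool += (1, 0, 3) = (5, 2, 3)
  W1 needs (3, 2, 3) <= (5, 2, 3) -> finishes; pool += (2, 2, 3) = (7, 4, 6)
  W5 needs (7, 3, 5) <= (7, 4, 6) -> finishes; pool += (2, 0, 2) = (9, 4, 8)
  W9 needs (9, 3, 0) <= (9, 4, 8) -> finishes; pool += (1, 0, 0) = (10, 4, 8)


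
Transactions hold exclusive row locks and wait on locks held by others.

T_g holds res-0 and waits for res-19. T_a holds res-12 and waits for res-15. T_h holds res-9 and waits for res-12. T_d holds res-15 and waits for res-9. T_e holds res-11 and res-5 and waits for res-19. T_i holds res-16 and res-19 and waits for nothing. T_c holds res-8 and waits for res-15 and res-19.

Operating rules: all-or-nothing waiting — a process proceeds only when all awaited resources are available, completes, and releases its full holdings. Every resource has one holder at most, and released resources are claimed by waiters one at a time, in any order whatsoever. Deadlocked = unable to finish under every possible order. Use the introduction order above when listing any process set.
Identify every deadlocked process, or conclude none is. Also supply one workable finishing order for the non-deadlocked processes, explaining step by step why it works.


Deadlocked: T_a, T_h, T_d and T_c.
Key observation: the cycle T_a -> T_d -> T_h -> T_a can never break — each member waits on the next; T_c waits into the deadlock from upstream.
One completion order for the rest: T_i, T_e, T_g.
Walking it through:
  T_i waits on nothing -> runs at once and releases res-16 and res-19
  T_e waits on res-19 — all released -> runs and releases res-11 and res-5
  T_g waits on res-19 — all released -> runs and releases res-0


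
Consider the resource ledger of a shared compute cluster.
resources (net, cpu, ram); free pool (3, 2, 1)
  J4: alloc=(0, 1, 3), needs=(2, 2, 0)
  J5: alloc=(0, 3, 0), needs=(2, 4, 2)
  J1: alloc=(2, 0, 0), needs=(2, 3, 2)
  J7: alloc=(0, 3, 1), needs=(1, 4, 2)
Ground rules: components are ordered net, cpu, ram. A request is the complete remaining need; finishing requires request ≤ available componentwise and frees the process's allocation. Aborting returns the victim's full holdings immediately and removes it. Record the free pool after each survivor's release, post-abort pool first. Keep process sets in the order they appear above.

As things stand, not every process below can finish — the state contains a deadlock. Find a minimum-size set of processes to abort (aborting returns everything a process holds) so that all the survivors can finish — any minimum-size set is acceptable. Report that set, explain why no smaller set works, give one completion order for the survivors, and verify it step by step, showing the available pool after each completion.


The answer: abort J5.
Key observation: J7 had no path to completion before; after the abort of J5 ((0, 3, 0) returned), step 3 is where it fits.
Minimality: the empty abort set fails — the state is deadlocked as it stands.
Survivors finish in the order: J4, J1, J7. Walking it through (pool after the aborts first):
  pool = (3, 5, 1)
  J4 needs (2, 2, 0) <= (3, 5, 1) -> finishes; pool += (0, 1, 3) = (3, 6, 4)
  J1 needs (2, 3, 2) <= (3, 6, 4) -> finishes; pool += (2, 0, 0) = (5, 6, 4)
  J7 needs (1, 4, 2) <= (5, 6, 4) -> finishes; pool += (0, 3, 1) = (5, 9, 5)


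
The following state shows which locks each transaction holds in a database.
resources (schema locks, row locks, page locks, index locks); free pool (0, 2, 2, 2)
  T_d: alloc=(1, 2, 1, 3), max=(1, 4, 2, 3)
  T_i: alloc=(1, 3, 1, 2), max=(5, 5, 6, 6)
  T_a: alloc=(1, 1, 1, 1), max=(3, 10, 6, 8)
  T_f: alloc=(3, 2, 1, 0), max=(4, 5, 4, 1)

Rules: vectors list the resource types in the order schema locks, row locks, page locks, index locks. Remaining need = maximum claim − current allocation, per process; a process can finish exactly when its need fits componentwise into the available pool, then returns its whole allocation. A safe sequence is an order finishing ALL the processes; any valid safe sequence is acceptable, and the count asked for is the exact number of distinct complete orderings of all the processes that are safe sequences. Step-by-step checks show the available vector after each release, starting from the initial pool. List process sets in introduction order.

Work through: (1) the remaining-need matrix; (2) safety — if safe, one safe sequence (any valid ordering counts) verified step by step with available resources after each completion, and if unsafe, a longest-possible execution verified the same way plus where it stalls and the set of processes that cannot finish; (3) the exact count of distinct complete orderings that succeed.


(1) Need matrix, components ordered schema locks, row locks, page locks, index locks:
  T_d: (0, 2, 1, 0)
  T_i: (4, 2, 5, 4)
  T_a: (2, 9, 5, 7)
  T_f: (1, 3, 3, 1)
(2) The state is UNSAFE.
Key observation: once T_d, T_f finish, the pool peaks at (4, 6, 4, 5) — and every remaining process still needs more page locks than that.
The run T_d, T_f cannot be extended any further. Check, step by step:
  pool = (0, 2, 2, 2)
  T_d: need (0, 2, 1, 0) fits (0, 2, 2, 2); releases (1, 2, 1, 3), pool now (1, 4, 3, 5)
  T_f: need (1, 3, 3, 1) fits (1, 4, 3, 5); releases (3, 2, 1, 0), pool now (4, 6, 4, 5)
  T_i cannot run: need (4, 2, 5, 4) vs free (4, 6, 4, 5) (insufficient page locks)
  T_a cannot run: need (2, 9, 5, 7) vs free (4, 6, 4, 5) (insufficient row locks, page locks and index locks)
Processes that can never finish: T_i and T_a.
(3) Precisely 0 of the possible complete orderings are safe sequences.


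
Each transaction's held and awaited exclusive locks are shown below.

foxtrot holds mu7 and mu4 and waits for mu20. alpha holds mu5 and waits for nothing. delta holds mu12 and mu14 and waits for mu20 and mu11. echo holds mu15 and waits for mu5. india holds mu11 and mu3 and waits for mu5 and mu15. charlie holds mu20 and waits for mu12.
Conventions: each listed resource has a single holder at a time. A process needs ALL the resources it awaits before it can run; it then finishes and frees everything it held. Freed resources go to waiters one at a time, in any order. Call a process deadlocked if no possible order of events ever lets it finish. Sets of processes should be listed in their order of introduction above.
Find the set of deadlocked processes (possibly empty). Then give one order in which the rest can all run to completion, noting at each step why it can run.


The deadlocked set is foxtrot, delta and charlie.
Key observation: the knot is the closed ring of waits charlie -> delta -> charlie; foxtrot waits into the deadlock from upstream.
One completion order for the rest: alpha, echo, india.
Walking it through:
  alpha waits on nothing -> runs at once and releases mu5
  run echo (all its waits — mu5 — are resolved); releases mu15
  run india (all its waits — mu5 and mu15 — are resolved); releases mu11 and mu3


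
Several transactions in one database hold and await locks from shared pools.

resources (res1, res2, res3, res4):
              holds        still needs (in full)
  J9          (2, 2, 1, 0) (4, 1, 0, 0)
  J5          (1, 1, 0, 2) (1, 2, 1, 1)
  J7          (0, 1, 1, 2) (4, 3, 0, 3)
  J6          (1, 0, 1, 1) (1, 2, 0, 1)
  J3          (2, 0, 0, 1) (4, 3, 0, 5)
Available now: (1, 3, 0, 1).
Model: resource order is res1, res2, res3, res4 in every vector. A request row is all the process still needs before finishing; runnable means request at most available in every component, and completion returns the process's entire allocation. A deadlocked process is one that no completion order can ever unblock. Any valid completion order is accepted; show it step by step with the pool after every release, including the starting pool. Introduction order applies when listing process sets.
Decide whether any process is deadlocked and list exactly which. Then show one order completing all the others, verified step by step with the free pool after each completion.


Deadlocked: J9, J7 and J3.
Key observation: res1 is the bottleneck — with J6, J5 done the pool holds (3, 4, 1, 4), short of every remaining need.
A valid finishing order for the others: J6, J5. Verifying each step:
  pool = (1, 3, 0, 1)
  J6 needs (1, 2, 0, 1) <= (1, 3, 0, 1) -> finishes; pool += (1, 0, 1, 1) = (2, 3, 1, 2)
  J5 needs (1, 2, 1, 1) <= (2, 3, 1, 2) -> finishes; pool += (1, 1, 0, 2) = (3, 4, 1, 4)
The blocked processes can never fit:
  blocked: J9 wants (4, 1, 0, 0), pool (3, 4, 1, 4) — not enough res1
  blocked: J7 wants (4, 3, 0, 3), pool (3, 4, 1, 4) — not enough res1
  blocked: J3 wants (4, 3, 0, 5), pool (3, 4, 1, 4) — not enough res1 and res4


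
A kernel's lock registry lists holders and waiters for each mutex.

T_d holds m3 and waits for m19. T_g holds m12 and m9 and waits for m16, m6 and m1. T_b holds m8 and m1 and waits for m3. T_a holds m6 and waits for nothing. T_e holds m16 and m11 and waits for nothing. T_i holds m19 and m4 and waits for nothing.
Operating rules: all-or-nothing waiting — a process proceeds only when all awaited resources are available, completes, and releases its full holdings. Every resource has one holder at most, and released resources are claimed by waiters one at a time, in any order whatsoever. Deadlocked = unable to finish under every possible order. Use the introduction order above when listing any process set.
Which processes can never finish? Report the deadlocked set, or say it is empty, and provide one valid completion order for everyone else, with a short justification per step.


No process is deadlocked.
Key observation: no waiting chain loops back on itself — every chain ends at a process that waits on nothing, so everyone eventually runs.
A valid finishing order for the others: T_e, T_a, T_i, T_d, T_b, T_g.
Check, step by step:
  T_e: no waits; runs immediately, freeing m16 and m11
  T_a: no waits; runs immediately, freeing m6
  T_i: no waits; runs immediately, freeing m19 and m4
  run T_d (all its waits — m19 — are resolved); releases m3
  run T_b (all its waits — m3 — are resolved); releases m8 and m1
  run T_g (all its waits — m16, m6 and m1 — are resolved); releases m12 and m9


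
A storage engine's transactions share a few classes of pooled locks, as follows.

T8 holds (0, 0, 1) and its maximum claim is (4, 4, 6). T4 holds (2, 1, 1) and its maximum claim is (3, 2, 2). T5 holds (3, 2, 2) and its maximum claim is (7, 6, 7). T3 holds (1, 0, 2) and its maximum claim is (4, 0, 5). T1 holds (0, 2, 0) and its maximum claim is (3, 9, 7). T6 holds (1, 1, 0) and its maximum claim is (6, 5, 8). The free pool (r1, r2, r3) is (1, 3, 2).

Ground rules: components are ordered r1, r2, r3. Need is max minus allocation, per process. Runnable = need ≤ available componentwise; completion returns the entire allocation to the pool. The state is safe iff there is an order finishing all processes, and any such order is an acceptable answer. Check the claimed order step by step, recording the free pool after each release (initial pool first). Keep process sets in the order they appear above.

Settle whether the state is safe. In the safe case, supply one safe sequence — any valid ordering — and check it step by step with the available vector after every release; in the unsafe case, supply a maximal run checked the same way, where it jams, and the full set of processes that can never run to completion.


SAFE, for example via the order T4, T3, T5, T8, T6, T1.
Key observation: reading the order forward, T4 is the first process whose need (1, 1, 1) meets the free pool (1, 3, 2) exactly on a resource it requests.
Step-by-step check:
  pool = (1, 3, 2)
  T4: need (1, 1, 1) fits (1, 3, 2); releases (2, 1, 1), pool now (3, 4, 3)
  T3: need (3, 0, 3) fits (3, 4, 3); releases (1, 0, 2), pool now (4, 4, 5)
  T5: need (4, 4, 5) fits (4, 4, 5); releases (3, 2, 2), pool now (7, 6, 7)
  T8: need (4, 4, 5) fits (7, 6, 7); releases (0, 0, 1), pool now (7, 6, 8)
  T6: need (5, 4, 8) fits (7, 6, 8); releases (1, 1, 0), pool now (8, 7, 8)
  T1: need (3, 7, 7) fits (8, 7, 8); releases (0, 2, 0), pool now (8, 9, 8)


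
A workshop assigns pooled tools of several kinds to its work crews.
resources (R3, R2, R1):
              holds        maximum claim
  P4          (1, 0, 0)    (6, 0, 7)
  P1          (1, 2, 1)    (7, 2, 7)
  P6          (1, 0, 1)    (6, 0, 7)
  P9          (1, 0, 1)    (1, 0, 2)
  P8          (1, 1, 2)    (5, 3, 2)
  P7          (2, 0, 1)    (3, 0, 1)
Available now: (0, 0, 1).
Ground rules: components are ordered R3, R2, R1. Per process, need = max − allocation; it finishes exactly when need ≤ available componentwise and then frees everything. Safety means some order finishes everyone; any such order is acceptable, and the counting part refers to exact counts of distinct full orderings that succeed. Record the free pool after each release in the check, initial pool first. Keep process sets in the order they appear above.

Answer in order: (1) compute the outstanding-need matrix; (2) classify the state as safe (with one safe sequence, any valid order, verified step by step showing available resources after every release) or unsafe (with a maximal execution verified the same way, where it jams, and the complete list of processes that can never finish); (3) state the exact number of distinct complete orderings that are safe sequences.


(1) Remaining need (order R3, R2, R1):
  P4: (5, 0, 7)
  P1: (6, 0, 6)
  P6: (5, 0, 6)
  P9: (0, 0, 1)
  P8: (4, 2, 0)
  P7: (1, 0, 0)
(2) UNSAFE — no complete ordering exists.
Key observation: the wall is R3: completing P9, P7 brings the pool only to (3, 0, 3), and all the rest need more.
Going as far as possible: P9, P7; after that, nothing fits. Verifying each step:
  pool = (0, 0, 1)
  P9: need (0, 0, 1) fits (0, 0, 1); releases (1, 0, 1), pool now (1, 0, 2)
  P7: need (1, 0, 0) fits (1, 0, 2); releases (2, 0, 1), pool now (3, 0, 3)
  blocked: P4 wants (5, 0, 7), pool (3, 0, 3) — not enough R3 and R1
  blocked: P1 wants (6, 0, 6), pool (3, 0, 3) — not enough R3 and R1
  blocked: P6 wants (5, 0, 6), pool (3, 0, 3) — not enough R3 and R1
  blocked: P8 wants (4, 2, 0), pool (3, 0, 3) — not enough R3 and R2
Permanently blocked: P4, P1, P6 and P8.
(3) Precisely 0 of the possible complete orderings are safe sequences.


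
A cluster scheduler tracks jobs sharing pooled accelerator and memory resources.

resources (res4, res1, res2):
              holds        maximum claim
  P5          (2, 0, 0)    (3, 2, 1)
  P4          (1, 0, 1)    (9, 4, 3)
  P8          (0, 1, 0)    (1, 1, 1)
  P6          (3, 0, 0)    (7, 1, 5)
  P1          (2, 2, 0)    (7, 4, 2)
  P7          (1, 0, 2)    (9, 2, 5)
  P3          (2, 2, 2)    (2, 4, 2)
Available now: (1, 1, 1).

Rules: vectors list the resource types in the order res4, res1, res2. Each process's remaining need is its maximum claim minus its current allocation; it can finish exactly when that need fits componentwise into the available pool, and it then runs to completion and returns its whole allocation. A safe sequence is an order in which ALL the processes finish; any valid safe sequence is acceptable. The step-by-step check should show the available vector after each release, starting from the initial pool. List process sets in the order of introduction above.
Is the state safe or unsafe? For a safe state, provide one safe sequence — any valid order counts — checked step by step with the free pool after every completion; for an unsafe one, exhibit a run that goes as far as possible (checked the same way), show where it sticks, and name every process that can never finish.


UNSAFE — no complete ordering exists.
Key observation: after P8, P3, P5, P1 the pool peaks at (7, 6, 3), and each blocked process is short somewhere: P4 on res4; P6 on res2; P7 on res4.
Going as far as possible: P8, P3, P5, P1; after that, nothing fits. Walking it through:
  pool = (1, 1, 1)
  run P8 (needs (1, 0, 1), free (1, 1, 1)); after release of (0, 1, 0) the pool is (1, 2, 1)
  run P3 (needs (0, 2, 0), free (1, 2, 1)); after release of (2, 2, 2) the pool is (3, 4, 3)
  run P5 (needs (1, 2, 1), free (3, 4, 3)); after release of (2, 0, 0) the pool is (5, 4, 3)
  run P1 (needs (5, 2, 2), free (5, 4, 3)); after release of (2, 2, 0) the pool is (7, 6, 3)
  P4 cannot run: need (8, 4, 2) vs free (7, 6, 3) (insufficient res4)
  P6 cannot run: need (4, 1, 5) vs free (7, 6, 3) (insufficient res2)
  P7 cannot run: need (8, 2, 3) vs free (7, 6, 3) (insufficient res4)
Permanently blocked: P4, P6 and P7.
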